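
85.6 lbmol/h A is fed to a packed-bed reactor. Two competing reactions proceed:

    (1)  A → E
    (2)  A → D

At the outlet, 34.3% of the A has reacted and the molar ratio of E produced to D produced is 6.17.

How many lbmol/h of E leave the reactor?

25.3 lbmol/h

Conversion of A: A consumed = 0.343 × 85.6 = 29.36 lbmol/h = 1ξ₁ + 1ξ₂.
Selectivity: 1ξ₁ / (1ξ₂) = 6.17 → ξ₁ = 6.17 ξ₂.
Substitute: (1·6.17 + 1) ξ₂ = 29.36 → ξ₂ = 4.095 lbmol/h, ξ₁ = 25.27 lbmol/h.
Outlet amounts (n = n₀ + Σ ν·ξ):
  A: 85.6 − 1(25.27) − 1(4.095) = 56.24
  E: 0 + 1(25.27) = 25.27
  D: 0 + 1(4.095) = 4.095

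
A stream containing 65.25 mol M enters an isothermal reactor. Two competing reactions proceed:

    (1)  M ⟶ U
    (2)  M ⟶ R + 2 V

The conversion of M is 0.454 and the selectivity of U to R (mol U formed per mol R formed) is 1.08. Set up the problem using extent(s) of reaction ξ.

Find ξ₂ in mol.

Conversion of M: M consumed = 0.454 × 65.25 = 29.62 mol = 1ξ₁ + 1ξ₂.
Selectivity: 1ξ₁ / (1ξ₂) = 1.08 → ξ₁ = 1.08 ξ₂.
Substitute: (1·1.08 + 1) ξ₂ = 29.62 → ξ₂ = 14.24 mol, ξ₁ = 15.38 mol.
Outlet amounts (n = n₀ + Σ ν·ξ):
  M: 65.25 − 1(15.38) − 1(14.24) = 35.63
  U: 0 + 1(15.38) = 15.38
  R: 0 + 1(14.24) = 14.24
  V: 0 + 2(14.24) = 28.48

ξ₂ = 14.2 mol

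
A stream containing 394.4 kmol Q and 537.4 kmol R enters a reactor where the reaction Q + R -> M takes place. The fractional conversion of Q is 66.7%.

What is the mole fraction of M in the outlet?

0.393

Q reacted = 0.667 × 394.4 = 263.1 kmol; ν_Q = −1, so ξ = 263.1/1 = 263.1 kmol.
Outlet amounts (n = n₀ + ν ξ):
  Q: 394.4 − 1(263.1) = 131.3
  R: 537.4 − 1(263.1) = 274.3
  M: 0 + 1(263.1) = 263.1
Total out = 668.7 kmol; y_M = 263.1 / 668.7 = 0.3934.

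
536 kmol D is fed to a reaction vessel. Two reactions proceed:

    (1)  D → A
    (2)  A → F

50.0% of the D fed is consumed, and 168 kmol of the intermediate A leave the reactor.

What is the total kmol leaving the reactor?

Conversion of D: D consumed = 1ξ₁ = 0.5 × 536 → ξ₁ = 268 kmol.
A balance: n_A = 0 + 1ξ₁ − 1ξ₂ = 168 → ξ₂ = (1·268 − 168)/1 = 100 kmol.
Outlet amounts (n = n₀ + Σ ν·ξ):
  D: 536 − 1(268) = 268
  A: 0 + 1(268) − 1(100) = 168
  F: 0 + 1(100) = 100
Total out = 268 + 168 + 100 = 536 kmol.

536 kmol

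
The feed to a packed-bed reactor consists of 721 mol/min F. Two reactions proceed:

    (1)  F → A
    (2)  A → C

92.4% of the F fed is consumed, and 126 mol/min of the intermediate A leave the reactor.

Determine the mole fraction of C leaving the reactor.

Conversion of F: F consumed = 1ξ₁ = 0.924 × 721 → ξ₁ = 666.2 mol/min.
A balance: n_A = 0 + 1ξ₁ − 1ξ₂ = 126 → ξ₂ = (1·666.2 − 126)/1 = 540.2 mol/min.
Outlet amounts (n = n₀ + Σ ν·ξ):
  F: 721 − 1(666.2) = 54.8
  A: 0 + 1(666.2) − 1(540.2) = 126
  C: 0 + 1(540.2) = 540.2
Total out = 721 mol/min; y_C = 540.2 / 721 = 0.7492.

0.749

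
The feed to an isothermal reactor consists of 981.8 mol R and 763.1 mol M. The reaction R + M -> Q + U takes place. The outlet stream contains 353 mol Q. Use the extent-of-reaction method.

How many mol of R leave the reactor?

629 mol

For Q: n = n₀ + 1ξ → 353 = 0 + 1ξ, giving ξ = 353 mol.
Outlet amounts (n = n₀ + ν ξ):
  R: 981.8 − 1(353) = 628.8
  M: 763.1 − 1(353) = 410.1
  Q: 0 + 1(353) = 353
  U: 0 + 1(353) = 353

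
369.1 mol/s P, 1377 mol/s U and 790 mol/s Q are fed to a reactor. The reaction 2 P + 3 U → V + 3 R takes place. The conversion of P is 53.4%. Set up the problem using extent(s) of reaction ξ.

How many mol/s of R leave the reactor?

P reacted = 0.534 × 369.1 = 197.1 mol/s; ν_P = −2, so ξ = 197.1/2 = 98.55 mol/s.
Outlet amounts (n = n₀ + ν ξ):
  P: 369.1 − 2(98.55) = 172
  U: 1377 − 3(98.55) = 1081
  V: 0 + 1(98.55) = 98.55
  R: 0 + 3(98.55) = 295.6
  Q: 790 (inert)

296 mol/s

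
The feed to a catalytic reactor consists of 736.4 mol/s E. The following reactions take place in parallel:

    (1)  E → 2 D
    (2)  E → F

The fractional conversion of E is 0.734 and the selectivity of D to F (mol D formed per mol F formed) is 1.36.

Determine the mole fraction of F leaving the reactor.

Conversion of E: E consumed = 0.734 × 736.4 = 540.5 mol/s = 1ξ₁ + 1ξ₂.
Selectivity: 2ξ₁ / (1ξ₂) = 1.36 → ξ₁ = 0.68 ξ₂.
Substitute: (1·0.68 + 1) ξ₂ = 540.5 → ξ₂ = 321.7 mol/s, ξ₁ = 218.8 mol/s.
Outlet amounts (n = n₀ + Σ ν·ξ):
  E: 736.4 − 1(218.8) − 1(321.7) = 195.9
  D: 0 + 2(218.8) = 437.6
  F: 0 + 1(321.7) = 321.7
Total out = 955.2 mol/s; y_F = 321.7 / 955.2 = 0.3368.

0.337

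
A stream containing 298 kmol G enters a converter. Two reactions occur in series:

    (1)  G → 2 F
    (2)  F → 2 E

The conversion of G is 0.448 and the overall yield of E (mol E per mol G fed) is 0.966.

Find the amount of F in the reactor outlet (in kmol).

123 kmol

Conversion of G: G consumed = 1ξ₁ = 0.448 × 298 → ξ₁ = 133.5 kmol.
Yield of E: 2ξ₂ / 298 = 0.966 → ξ₂ = 143.9 kmol.
Outlet amounts (n = n₀ + Σ ν·ξ):
  G: 298 − 1(133.5) = 164.5
  F: 0 + 2(133.5) − 1(143.9) = 123.1
  E: 0 + 2(143.9) = 287.9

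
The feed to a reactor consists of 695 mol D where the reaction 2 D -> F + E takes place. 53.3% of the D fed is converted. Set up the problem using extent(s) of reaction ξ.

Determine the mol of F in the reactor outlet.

D reacted = 0.533 × 695 = 370.4 mol; ν_D = −2, so ξ = 370.4/2 = 185.2 mol.
Outlet amounts (n = n₀ + ν ξ):
  D: 695 − 2(185.2) = 324.6
  F: 0 + 1(185.2) = 185.2
  E: 0 + 1(185.2) = 185.2

185 mol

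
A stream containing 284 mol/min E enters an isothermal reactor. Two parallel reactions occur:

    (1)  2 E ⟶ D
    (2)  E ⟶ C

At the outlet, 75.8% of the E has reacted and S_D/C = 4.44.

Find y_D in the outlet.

0.517

Conversion of E: E consumed = 0.758 × 284 = 215.3 mol/min = 2ξ₁ + 1ξ₂.
Selectivity: 1ξ₁ / (1ξ₂) = 4.44 → ξ₁ = 4.44 ξ₂.
Substitute: (2·4.44 + 1) ξ₂ = 215.3 → ξ₂ = 21.79 mol/min, ξ₁ = 96.74 mol/min.
Outlet amounts (n = n₀ + Σ ν·ξ):
  E: 284 − 2(96.74) − 1(21.79) = 68.73
  D: 0 + 1(96.74) = 96.74
  C: 0 + 1(21.79) = 21.79
Total out = 187.3 mol/min; y_D = 96.74 / 187.3 = 0.5166.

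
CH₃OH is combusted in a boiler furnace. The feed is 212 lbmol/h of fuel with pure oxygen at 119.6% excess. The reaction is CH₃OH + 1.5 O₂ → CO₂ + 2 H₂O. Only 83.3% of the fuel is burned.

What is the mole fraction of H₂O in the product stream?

Stoichiometric O₂ = 1.5 × 212 = 318 lbmol/h; O₂ fed = 318 × 2.196 = 698.3 lbmol/h.
Fuel reacted = 0.833 × 212 → ξ = 176.6 lbmol/h.
Outlet (n = n₀ + ν ξ):
  CH₃OH: 212 − 1(176.6) = 35.4
  O₂: 698.3 − 1.5(176.6) = 433.4
  CO₂: 0 + 1(176.6) = 176.6
  H₂O: 0 + 2(176.6) = 353.2
Total out = 998.6 lbmol/h; y_H₂O = 353.2 / 998.6 = 0.3537.

0.354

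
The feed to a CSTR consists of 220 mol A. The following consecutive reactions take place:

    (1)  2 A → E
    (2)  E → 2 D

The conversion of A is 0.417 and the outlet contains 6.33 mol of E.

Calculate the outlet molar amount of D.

79.1 mol

Conversion of A: A consumed = 2ξ₁ = 0.417 × 220 → ξ₁ = 45.87 mol.
E balance: n_E = 0 + 1ξ₁ − 1ξ₂ = 6.33 → ξ₂ = (1·45.87 − 6.33)/1 = 39.54 mol.
Outlet amounts (n = n₀ + Σ ν·ξ):
  A: 220 − 2(45.87) = 128.3
  E: 0 + 1(45.87) − 1(39.54) = 6.33
  D: 0 + 2(39.54) = 79.08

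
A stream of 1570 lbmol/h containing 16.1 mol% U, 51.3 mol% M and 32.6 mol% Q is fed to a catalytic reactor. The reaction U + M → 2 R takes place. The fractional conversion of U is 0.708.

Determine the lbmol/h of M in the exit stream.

U reacted = 0.708 × 252.8 = 179 lbmol/h; ν_U = −1, so ξ = 179/1 = 179 lbmol/h.
Outlet amounts (n = n₀ + ν ξ):
  U: 252.8 − 1(179) = 73.81
  M: 805.4 − 1(179) = 626.4
  R: 0 + 2(179) = 357.9
  Q: 511.8 (inert)

626 lbmol/h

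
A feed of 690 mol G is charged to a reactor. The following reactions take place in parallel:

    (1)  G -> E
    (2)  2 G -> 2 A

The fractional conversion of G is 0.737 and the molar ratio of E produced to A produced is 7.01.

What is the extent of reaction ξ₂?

ξ₂ = 31.7 mol

Conversion of G: G consumed = 0.737 × 690 = 508.5 mol = 1ξ₁ + 2ξ₂.
Selectivity: 1ξ₁ / (2ξ₂) = 7.01 → ξ₁ = 14.02 ξ₂.
Substitute: (1·14.02 + 2) ξ₂ = 508.5 → ξ₂ = 31.74 mol, ξ₁ = 445 mol.
Outlet amounts (n = n₀ + Σ ν·ξ):
  G: 690 − 1(445) − 2(31.74) = 181.5
  E: 0 + 1(445) = 445
  A: 0 + 2(31.74) = 63.49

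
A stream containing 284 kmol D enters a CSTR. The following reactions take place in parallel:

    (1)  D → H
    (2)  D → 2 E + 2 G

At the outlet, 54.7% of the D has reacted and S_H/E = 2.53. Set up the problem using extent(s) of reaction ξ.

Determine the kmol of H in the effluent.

Conversion of D: D consumed = 0.547 × 284 = 155.3 kmol = 1ξ₁ + 1ξ₂.
Selectivity: 1ξ₁ / (2ξ₂) = 2.53 → ξ₁ = 5.06 ξ₂.
Substitute: (1·5.06 + 1) ξ₂ = 155.3 → ξ₂ = 25.63 kmol, ξ₁ = 129.7 kmol.
Outlet amounts (n = n₀ + Σ ν·ξ):
  D: 284 − 1(129.7) − 1(25.63) = 128.7
  H: 0 + 1(129.7) = 129.7
  E: 0 + 2(25.63) = 51.27
  G: 0 + 2(25.63) = 51.27

130 kmol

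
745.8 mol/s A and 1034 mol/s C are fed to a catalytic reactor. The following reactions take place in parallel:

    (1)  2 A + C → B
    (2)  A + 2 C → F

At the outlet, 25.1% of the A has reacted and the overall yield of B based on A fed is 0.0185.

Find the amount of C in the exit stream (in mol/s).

Yield of B: 1ξ₁ / 745.8 = 0.0185 → ξ₁ = 13.8 mol/s.
Conversion of A: 2ξ₁ + 1ξ₂ = 0.251 × 745.8 = 187.2 → ξ₂ = 159.6 mol/s.
Outlet amounts (n = n₀ + Σ ν·ξ):
  A: 745.8 − 2(13.8) − 1(159.6) = 558.6
  C: 1034 − 1(13.8) − 2(159.6) = 701
  B: 0 + 1(13.8) = 13.8
  F: 0 + 1(159.6) = 159.6

701 mol/s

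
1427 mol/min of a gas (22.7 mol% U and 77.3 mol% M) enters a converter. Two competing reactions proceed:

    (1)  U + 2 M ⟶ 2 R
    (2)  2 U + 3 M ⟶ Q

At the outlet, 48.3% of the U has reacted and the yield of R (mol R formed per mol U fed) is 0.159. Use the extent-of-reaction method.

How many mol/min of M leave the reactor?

Yield of R: 2ξ₁ / 323.9 = 0.159 → ξ₁ = 25.75 mol/min.
Conversion of U: 1ξ₁ + 2ξ₂ = 0.483 × 323.9 = 156.5 → ξ₂ = 65.35 mol/min.
Outlet amounts (n = n₀ + Σ ν·ξ):
  U: 323.9 − 1(25.75) − 2(65.35) = 167.5
  M: 1103 − 2(25.75) − 3(65.35) = 855.5
  R: 0 + 2(25.75) = 51.5
  Q: 0 + 1(65.35) = 65.35

856 mol/min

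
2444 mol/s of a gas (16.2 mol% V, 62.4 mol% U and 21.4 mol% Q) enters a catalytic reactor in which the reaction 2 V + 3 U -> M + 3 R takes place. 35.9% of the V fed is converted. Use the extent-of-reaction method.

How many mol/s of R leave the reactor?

213 mol/s

V reacted = 0.359 × 395.9 = 142.1 mol/s; ν_V = −2, so ξ = 142.1/2 = 71.07 mol/s.
Outlet amounts (n = n₀ + ν ξ):
  V: 395.9 − 2(71.07) = 253.8
  U: 1525 − 3(71.07) = 1312
  M: 0 + 1(71.07) = 71.07
  R: 0 + 3(71.07) = 213.2
  Q: 523 (inert)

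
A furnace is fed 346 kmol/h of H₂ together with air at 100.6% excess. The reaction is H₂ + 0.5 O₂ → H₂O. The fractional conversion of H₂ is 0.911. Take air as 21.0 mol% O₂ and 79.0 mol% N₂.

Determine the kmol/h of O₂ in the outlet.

189 kmol/h

Stoichiometric O₂ = 0.5 × 346 = 173 kmol/h; O₂ fed = 173 × 2.006 = 347 kmol/h.
N₂ fed = 347 × 79/21 = 1306 kmol/h.
Fuel reacted = 0.911 × 346 → ξ = 315.2 kmol/h.
Outlet (n = n₀ + ν ξ):
  H₂: 346 − 1(315.2) = 30.79
  O₂: 347 − 0.5(315.2) = 189.4
  N₂: 1306 (inert)
  H₂O: 0 + 1(315.2) = 315.2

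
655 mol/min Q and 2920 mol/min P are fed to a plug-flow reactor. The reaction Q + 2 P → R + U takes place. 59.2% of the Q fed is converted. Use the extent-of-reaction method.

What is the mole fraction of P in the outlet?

0.673

Q reacted = 0.592 × 655 = 387.8 mol/min; ν_Q = −1, so ξ = 387.8/1 = 387.8 mol/min.
Outlet amounts (n = n₀ + ν ξ):
  Q: 655 − 1(387.8) = 267.2
  P: 2920 − 2(387.8) = 2144
  R: 0 + 1(387.8) = 387.8
  U: 0 + 1(387.8) = 387.8
Total out = 3187 mol/min; y_P = 2144 / 3187 = 0.6728.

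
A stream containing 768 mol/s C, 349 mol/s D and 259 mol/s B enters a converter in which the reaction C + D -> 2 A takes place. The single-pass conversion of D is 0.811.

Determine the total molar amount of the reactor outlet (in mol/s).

1380 mol/s

D reacted = 0.811 × 349 = 283 mol/s; ν_D = −1, so ξ = 283/1 = 283 mol/s.
Outlet amounts (n = n₀ + ν ξ):
  C: 768 − 1(283) = 485
  D: 349 − 1(283) = 65.96
  A: 0 + 2(283) = 566.1
  B: 259 (inert)
Total out = 485 + 65.96 + 566.1 + 259 = 1376 mol/s.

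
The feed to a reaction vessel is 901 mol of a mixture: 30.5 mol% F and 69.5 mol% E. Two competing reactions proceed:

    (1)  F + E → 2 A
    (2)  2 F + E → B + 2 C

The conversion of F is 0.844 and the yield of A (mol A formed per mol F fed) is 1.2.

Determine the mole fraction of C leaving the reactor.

0.0744

Yield of A: 2ξ₁ / 274.8 = 1.2 → ξ₁ = 164.9 mol.
Conversion of F: 1ξ₁ + 2ξ₂ = 0.844 × 274.8 = 231.9 → ξ₂ = 33.53 mol.
Outlet amounts (n = n₀ + Σ ν·ξ):
  F: 274.8 − 1(164.9) − 2(33.53) = 42.87
  E: 626.2 − 1(164.9) − 1(33.53) = 427.8
  A: 0 + 2(164.9) = 329.8
  B: 0 + 1(33.53) = 33.53
  C: 0 + 2(33.53) = 67.05
Total out = 901 mol; y_C = 67.05 / 901 = 0.07442.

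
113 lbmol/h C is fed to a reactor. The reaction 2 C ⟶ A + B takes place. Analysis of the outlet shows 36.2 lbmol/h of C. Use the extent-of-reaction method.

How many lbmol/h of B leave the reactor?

38.4 lbmol/h

For C: n = n₀ − 2ξ → 36.2 = 113 − 2ξ, giving ξ = 38.4 lbmol/h.
Outlet amounts (n = n₀ + ν ξ):
  C: 113 − 2(38.4) = 36.2
  A: 0 + 1(38.4) = 38.4
  B: 0 + 1(38.4) = 38.4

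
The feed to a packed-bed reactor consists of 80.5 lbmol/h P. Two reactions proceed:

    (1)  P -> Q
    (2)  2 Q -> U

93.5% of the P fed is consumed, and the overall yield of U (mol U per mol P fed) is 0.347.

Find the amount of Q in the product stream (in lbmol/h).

19.4 lbmol/h

Conversion of P: P consumed = 1ξ₁ = 0.935 × 80.5 → ξ₁ = 75.27 lbmol/h.
Yield of U: 1ξ₂ / 80.5 = 0.347 → ξ₂ = 27.93 lbmol/h.
Outlet amounts (n = n₀ + Σ ν·ξ):
  P: 80.5 − 1(75.27) = 5.233
  Q: 0 + 1(75.27) − 2(27.93) = 19.4
  U: 0 + 1(27.93) = 27.93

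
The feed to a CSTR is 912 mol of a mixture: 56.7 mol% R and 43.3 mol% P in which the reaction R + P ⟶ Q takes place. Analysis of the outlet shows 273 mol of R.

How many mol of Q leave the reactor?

For R: n = n₀ − 1ξ → 273 = 517.1 − 1ξ, giving ξ = 244.1 mol.
Outlet amounts (n = n₀ + ν ξ):
  R: 517.1 − 1(244.1) = 273
  P: 394.9 − 1(244.1) = 150.8
  Q: 0 + 1(244.1) = 244.1

244 mol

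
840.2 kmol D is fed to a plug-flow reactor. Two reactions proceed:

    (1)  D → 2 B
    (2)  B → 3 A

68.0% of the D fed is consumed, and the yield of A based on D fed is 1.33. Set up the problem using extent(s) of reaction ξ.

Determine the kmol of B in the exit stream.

770 kmol

Conversion of D: D consumed = 1ξ₁ = 0.68 × 840.2 → ξ₁ = 571.3 kmol.
Yield of A: 3ξ₂ / 840.2 = 1.33 → ξ₂ = 372.5 kmol.
Outlet amounts (n = n₀ + Σ ν·ξ):
  D: 840.2 − 1(571.3) = 268.9
  B: 0 + 2(571.3) − 1(372.5) = 770.2
  A: 0 + 3(372.5) = 1117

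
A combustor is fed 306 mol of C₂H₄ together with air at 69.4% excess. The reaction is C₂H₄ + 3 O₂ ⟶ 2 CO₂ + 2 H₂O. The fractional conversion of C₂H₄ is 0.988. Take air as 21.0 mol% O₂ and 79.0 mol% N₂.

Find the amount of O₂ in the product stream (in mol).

648 mol

Stoichiometric O₂ = 3 × 306 = 918 mol; O₂ fed = 918 × 1.694 = 1555 mol.
N₂ fed = 1555 × 79/21 = 5850 mol.
Fuel reacted = 0.988 × 306 → ξ = 302.3 mol.
Outlet (n = n₀ + ν ξ):
  C₂H₄: 306 − 1(302.3) = 3.672
  O₂: 1555 − 3(302.3) = 648.1
  N₂: 5850 (inert)
  CO₂: 0 + 2(302.3) = 604.7
  H₂O: 0 + 2(302.3) = 604.7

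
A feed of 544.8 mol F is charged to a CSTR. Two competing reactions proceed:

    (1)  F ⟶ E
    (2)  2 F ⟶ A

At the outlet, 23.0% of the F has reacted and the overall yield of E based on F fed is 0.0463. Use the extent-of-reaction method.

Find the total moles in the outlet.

Yield of E: 1ξ₁ / 544.8 = 0.0463 → ξ₁ = 25.22 mol.
Conversion of F: 1ξ₁ + 2ξ₂ = 0.23 × 544.8 = 125.3 → ξ₂ = 50.04 mol.
Outlet amounts (n = n₀ + Σ ν·ξ):
  F: 544.8 − 1(25.22) − 2(50.04) = 419.5
  E: 0 + 1(25.22) = 25.22
  A: 0 + 1(50.04) = 50.04
Total out = 419.5 + 25.22 + 50.04 = 494.8 mol.

495 mol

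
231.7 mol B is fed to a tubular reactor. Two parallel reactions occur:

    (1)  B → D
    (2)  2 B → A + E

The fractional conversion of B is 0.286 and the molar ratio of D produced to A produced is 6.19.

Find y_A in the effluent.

Conversion of B: B consumed = 0.286 × 231.7 = 66.27 mol = 1ξ₁ + 2ξ₂.
Selectivity: 1ξ₁ / (1ξ₂) = 6.19 → ξ₁ = 6.19 ξ₂.
Substitute: (1·6.19 + 2) ξ₂ = 66.27 → ξ₂ = 8.091 mol, ξ₁ = 50.08 mol.
Outlet amounts (n = n₀ + Σ ν·ξ):
  B: 231.7 − 1(50.08) − 2(8.091) = 165.4
  D: 0 + 1(50.08) = 50.08
  A: 0 + 1(8.091) = 8.091
  E: 0 + 1(8.091) = 8.091
Total out = 231.7 mol; y_A = 8.091 / 231.7 = 0.03492.

0.0349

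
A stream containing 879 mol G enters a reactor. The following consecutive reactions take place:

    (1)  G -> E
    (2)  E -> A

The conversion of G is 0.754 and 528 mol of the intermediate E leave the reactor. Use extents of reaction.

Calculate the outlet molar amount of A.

135 mol

Conversion of G: G consumed = 1ξ₁ = 0.754 × 879 → ξ₁ = 662.8 mol.
E balance: n_E = 0 + 1ξ₁ − 1ξ₂ = 528 → ξ₂ = (1·662.8 − 528)/1 = 134.8 mol.
Outlet amounts (n = n₀ + Σ ν·ξ):
  G: 879 − 1(662.8) = 216.2
  E: 0 + 1(662.8) − 1(134.8) = 528
  A: 0 + 1(134.8) = 134.8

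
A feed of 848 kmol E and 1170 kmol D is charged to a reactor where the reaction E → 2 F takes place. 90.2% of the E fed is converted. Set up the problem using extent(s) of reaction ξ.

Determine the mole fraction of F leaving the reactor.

0.55

E reacted = 0.902 × 848 = 764.9 kmol; ν_E = −1, so ξ = 764.9/1 = 764.9 kmol.
Outlet amounts (n = n₀ + ν ξ):
  E: 848 − 1(764.9) = 83.1
  F: 0 + 2(764.9) = 1530
  D: 1170 (inert)
Total out = 2783 kmol; y_F = 1530 / 2783 = 0.5497.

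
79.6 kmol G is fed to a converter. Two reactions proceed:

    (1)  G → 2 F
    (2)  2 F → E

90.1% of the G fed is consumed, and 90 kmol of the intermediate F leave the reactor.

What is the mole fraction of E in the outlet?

Conversion of G: G consumed = 1ξ₁ = 0.901 × 79.6 → ξ₁ = 71.72 kmol.
F balance: n_F = 0 + 2ξ₁ − 2ξ₂ = 90 → ξ₂ = (2·71.72 − 90)/2 = 26.72 kmol.
Outlet amounts (n = n₀ + Σ ν·ξ):
  G: 79.6 − 1(71.72) = 7.88
  F: 0 + 2(71.72) − 2(26.72) = 90
  E: 0 + 1(26.72) = 26.72
Total out = 124.6 kmol; y_E = 26.72 / 124.6 = 0.2144.

0.214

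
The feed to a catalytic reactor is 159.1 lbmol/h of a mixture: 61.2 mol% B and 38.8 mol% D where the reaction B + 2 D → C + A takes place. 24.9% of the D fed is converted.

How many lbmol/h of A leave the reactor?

D reacted = 0.249 × 61.73 = 15.37 lbmol/h; ν_D = −2, so ξ = 15.37/2 = 7.685 lbmol/h.
Outlet amounts (n = n₀ + ν ξ):
  B: 97.37 − 1(7.685) = 89.68
  D: 61.73 − 2(7.685) = 46.36
  C: 0 + 1(7.685) = 7.685
  A: 0 + 1(7.685) = 7.685

7.69 lbmol/h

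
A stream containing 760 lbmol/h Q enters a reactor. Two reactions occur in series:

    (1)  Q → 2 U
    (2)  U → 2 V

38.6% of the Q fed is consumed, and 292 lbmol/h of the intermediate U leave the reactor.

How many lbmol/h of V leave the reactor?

589 lbmol/h

Conversion of Q: Q consumed = 1ξ₁ = 0.386 × 760 → ξ₁ = 293.4 lbmol/h.
U balance: n_U = 0 + 2ξ₁ − 1ξ₂ = 292 → ξ₂ = (2·293.4 − 292)/1 = 294.7 lbmol/h.
Outlet amounts (n = n₀ + Σ ν·ξ):
  Q: 760 − 1(293.4) = 466.6
  U: 0 + 2(293.4) − 1(294.7) = 292
  V: 0 + 2(294.7) = 589.4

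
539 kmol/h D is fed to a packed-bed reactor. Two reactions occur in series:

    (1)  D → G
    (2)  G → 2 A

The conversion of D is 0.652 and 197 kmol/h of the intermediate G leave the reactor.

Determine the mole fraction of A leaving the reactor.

0.445

Conversion of D: D consumed = 1ξ₁ = 0.652 × 539 → ξ₁ = 351.4 kmol/h.
G balance: n_G = 0 + 1ξ₁ − 1ξ₂ = 197 → ξ₂ = (1·351.4 − 197)/1 = 154.4 kmol/h.
Outlet amounts (n = n₀ + Σ ν·ξ):
  D: 539 − 1(351.4) = 187.6
  G: 0 + 1(351.4) − 1(154.4) = 197
  A: 0 + 2(154.4) = 308.9
Total out = 693.4 kmol/h; y_A = 308.9 / 693.4 = 0.4454.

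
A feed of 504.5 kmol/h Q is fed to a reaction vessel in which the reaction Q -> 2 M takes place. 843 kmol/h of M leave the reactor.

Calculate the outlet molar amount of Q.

For M: n = n₀ + 2ξ → 843 = 0 + 2ξ, giving ξ = 421.5 kmol/h.
Outlet amounts (n = n₀ + ν ξ):
  Q: 504.5 − 1(421.5) = 83
  M: 0 + 2(421.5) = 843

83 kmol/h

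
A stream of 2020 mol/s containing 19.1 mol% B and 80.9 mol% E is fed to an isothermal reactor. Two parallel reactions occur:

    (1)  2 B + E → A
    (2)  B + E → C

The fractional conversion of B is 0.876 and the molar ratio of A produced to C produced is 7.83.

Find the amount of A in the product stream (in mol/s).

Conversion of B: B consumed = 0.876 × 385.8 = 338 mol/s = 2ξ₁ + 1ξ₂.
Selectivity: 1ξ₁ / (1ξ₂) = 7.83 → ξ₁ = 7.83 ξ₂.
Substitute: (2·7.83 + 1) ξ₂ = 338 → ξ₂ = 20.29 mol/s, ξ₁ = 158.8 mol/s.
Outlet amounts (n = n₀ + Σ ν·ξ):
  B: 385.8 − 2(158.8) − 1(20.29) = 47.84
  E: 1634 − 1(158.8) − 1(20.29) = 1455
  A: 0 + 1(158.8) = 158.8
  C: 0 + 1(20.29) = 20.29

159 mol/s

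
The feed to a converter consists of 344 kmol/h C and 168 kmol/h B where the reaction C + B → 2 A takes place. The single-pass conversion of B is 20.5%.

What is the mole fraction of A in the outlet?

B reacted = 0.205 × 168 = 34.44 kmol/h; ν_B = −1, so ξ = 34.44/1 = 34.44 kmol/h.
Outlet amounts (n = n₀ + ν ξ):
  C: 344 − 1(34.44) = 309.6
  B: 168 − 1(34.44) = 133.6
  A: 0 + 2(34.44) = 68.88
Total out = 512 kmol/h; y_A = 68.88 / 512 = 0.1345.

0.135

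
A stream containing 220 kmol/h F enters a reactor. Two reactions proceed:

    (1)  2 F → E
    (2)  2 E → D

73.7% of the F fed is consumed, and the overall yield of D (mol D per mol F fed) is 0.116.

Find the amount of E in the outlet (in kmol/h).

Conversion of F: F consumed = 2ξ₁ = 0.737 × 220 → ξ₁ = 81.07 kmol/h.
Yield of D: 1ξ₂ / 220 = 0.116 → ξ₂ = 25.52 kmol/h.
Outlet amounts (n = n₀ + Σ ν·ξ):
  F: 220 − 2(81.07) = 57.86
  E: 0 + 1(81.07) − 2(25.52) = 30.03
  D: 0 + 1(25.52) = 25.52

30 kmol/h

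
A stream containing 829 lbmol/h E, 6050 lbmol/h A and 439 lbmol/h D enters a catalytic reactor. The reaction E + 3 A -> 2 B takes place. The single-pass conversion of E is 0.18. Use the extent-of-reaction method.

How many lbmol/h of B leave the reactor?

E reacted = 0.18 × 829 = 149.2 lbmol/h; ν_E = −1, so ξ = 149.2/1 = 149.2 lbmol/h.
Outlet amounts (n = n₀ + ν ξ):
  E: 829 − 1(149.2) = 679.8
  A: 6050 − 3(149.2) = 5602
  B: 0 + 2(149.2) = 298.4
  D: 439 (inert)

298 lbmol/h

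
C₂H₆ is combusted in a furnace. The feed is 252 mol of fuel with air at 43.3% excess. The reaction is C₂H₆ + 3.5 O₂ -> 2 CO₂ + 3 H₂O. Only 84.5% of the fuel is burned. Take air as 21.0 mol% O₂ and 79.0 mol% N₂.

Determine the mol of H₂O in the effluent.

639 mol

Stoichiometric O₂ = 3.5 × 252 = 882 mol; O₂ fed = 882 × 1.433 = 1264 mol.
N₂ fed = 1264 × 79/21 = 4755 mol.
Fuel reacted = 0.845 × 252 → ξ = 212.9 mol.
Outlet (n = n₀ + ν ξ):
  C₂H₆: 252 − 1(212.9) = 39.06
  O₂: 1264 − 3.5(212.9) = 518.6
  N₂: 4755 (inert)
  CO₂: 0 + 2(212.9) = 425.9
  H₂O: 0 + 3(212.9) = 638.8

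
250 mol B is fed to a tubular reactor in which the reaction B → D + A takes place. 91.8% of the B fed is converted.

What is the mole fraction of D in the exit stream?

0.479

B reacted = 0.918 × 250 = 229.5 mol; ν_B = −1, so ξ = 229.5/1 = 229.5 mol.
Outlet amounts (n = n₀ + ν ξ):
  B: 250 − 1(229.5) = 20.5
  D: 0 + 1(229.5) = 229.5
  A: 0 + 1(229.5) = 229.5
Total out = 479.5 mol; y_D = 229.5 / 479.5 = 0.4786.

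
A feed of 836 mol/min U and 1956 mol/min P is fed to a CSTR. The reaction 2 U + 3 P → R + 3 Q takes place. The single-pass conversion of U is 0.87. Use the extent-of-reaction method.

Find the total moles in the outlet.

U reacted = 0.87 × 836 = 727.3 mol/min; ν_U = −2, so ξ = 727.3/2 = 363.7 mol/min.
Outlet amounts (n = n₀ + ν ξ):
  U: 836 − 2(363.7) = 108.7
  P: 1956 − 3(363.7) = 865
  R: 0 + 1(363.7) = 363.7
  Q: 0 + 3(363.7) = 1091
Total out = 108.7 + 865 + 363.7 + 1091 = 2428 mol/min.

2430 mol/min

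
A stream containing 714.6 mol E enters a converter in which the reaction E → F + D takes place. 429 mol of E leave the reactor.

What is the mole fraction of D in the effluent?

For E: n = n₀ − 1ξ → 429 = 714.6 − 1ξ, giving ξ = 285.6 mol.
Outlet amounts (n = n₀ + ν ξ):
  E: 714.6 − 1(285.6) = 429
  F: 0 + 1(285.6) = 285.6
  D: 0 + 1(285.6) = 285.6
Total out = 1000 mol; y_D = 285.6 / 1000 = 0.2855.

0.286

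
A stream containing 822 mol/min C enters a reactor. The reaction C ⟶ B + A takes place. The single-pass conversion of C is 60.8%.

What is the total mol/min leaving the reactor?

C reacted = 0.608 × 822 = 499.8 mol/min; ν_C = −1, so ξ = 499.8/1 = 499.8 mol/min.
Outlet amounts (n = n₀ + ν ξ):
  C: 822 − 1(499.8) = 322.2
  B: 0 + 1(499.8) = 499.8
  A: 0 + 1(499.8) = 499.8
Total out = 322.2 + 499.8 + 499.8 = 1322 mol/min.

1320 mol/min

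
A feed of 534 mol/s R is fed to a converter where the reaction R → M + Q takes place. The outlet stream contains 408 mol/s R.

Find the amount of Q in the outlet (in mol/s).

126 mol/s

For R: n = n₀ − 1ξ → 408 = 534 − 1ξ, giving ξ = 126 mol/s.
Outlet amounts (n = n₀ + ν ξ):
  R: 534 − 1(126) = 408
  M: 0 + 1(126) = 126
  Q: 0 + 1(126) = 126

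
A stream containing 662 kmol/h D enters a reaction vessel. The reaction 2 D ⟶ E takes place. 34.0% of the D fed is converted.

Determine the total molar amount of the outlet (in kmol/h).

549 kmol/h

D reacted = 0.34 × 662 = 225.1 kmol/h; ν_D = −2, so ξ = 225.1/2 = 112.5 kmol/h.
Outlet amounts (n = n₀ + ν ξ):
  D: 662 − 2(112.5) = 436.9
  E: 0 + 1(112.5) = 112.5
Total out = 436.9 + 112.5 = 549.5 kmol/h.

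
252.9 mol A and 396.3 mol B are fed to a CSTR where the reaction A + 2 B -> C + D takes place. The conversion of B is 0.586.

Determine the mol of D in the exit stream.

B reacted = 0.586 × 396.3 = 232.2 mol; ν_B = −2, so ξ = 232.2/2 = 116.1 mol.
Outlet amounts (n = n₀ + ν ξ):
  A: 252.9 − 1(116.1) = 136.8
  B: 396.3 − 2(116.1) = 164.1
  C: 0 + 1(116.1) = 116.1
  D: 0 + 1(116.1) = 116.1

116 mol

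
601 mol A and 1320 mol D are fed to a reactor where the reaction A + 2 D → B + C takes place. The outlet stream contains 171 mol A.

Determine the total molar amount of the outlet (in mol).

1490 mol

For A: n = n₀ − 1ξ → 171 = 601 − 1ξ, giving ξ = 430 mol.
Outlet amounts (n = n₀ + ν ξ):
  A: 601 − 1(430) = 171
  D: 1320 − 2(430) = 460
  B: 0 + 1(430) = 430
  C: 0 + 1(430) = 430
Total out = 171 + 460 + 430 + 430 = 1491 mol.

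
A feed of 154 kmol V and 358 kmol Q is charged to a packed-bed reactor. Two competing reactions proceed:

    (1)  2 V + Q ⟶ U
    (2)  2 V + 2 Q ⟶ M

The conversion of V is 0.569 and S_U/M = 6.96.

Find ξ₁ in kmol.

ξ₁ = 38.3 kmol

Conversion of V: V consumed = 0.569 × 154 = 87.63 kmol = 2ξ₁ + 2ξ₂.
Selectivity: 1ξ₁ / (1ξ₂) = 6.96 → ξ₁ = 6.96 ξ₂.
Substitute: (2·6.96 + 2) ξ₂ = 87.63 → ξ₂ = 5.504 kmol, ξ₁ = 38.31 kmol.
Outlet amounts (n = n₀ + Σ ν·ξ):
  V: 154 − 2(38.31) − 2(5.504) = 66.37
  Q: 358 − 1(38.31) − 2(5.504) = 308.7
  U: 0 + 1(38.31) = 38.31
  M: 0 + 1(5.504) = 5.504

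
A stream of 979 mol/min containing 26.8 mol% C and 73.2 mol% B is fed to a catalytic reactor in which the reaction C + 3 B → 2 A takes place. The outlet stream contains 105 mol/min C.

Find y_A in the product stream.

For C: n = n₀ − 1ξ → 105 = 262.4 − 1ξ, giving ξ = 157.4 mol/min.
Outlet amounts (n = n₀ + ν ξ):
  C: 262.4 − 1(157.4) = 105
  B: 716.6 − 3(157.4) = 244.5
  A: 0 + 2(157.4) = 314.7
Total out = 664.3 mol/min; y_A = 314.7 / 664.3 = 0.4738.

0.474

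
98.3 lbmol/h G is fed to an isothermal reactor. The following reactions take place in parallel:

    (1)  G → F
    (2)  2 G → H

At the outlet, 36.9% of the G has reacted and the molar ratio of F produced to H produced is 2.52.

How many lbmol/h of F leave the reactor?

20.2 lbmol/h

Conversion of G: G consumed = 0.369 × 98.3 = 36.27 lbmol/h = 1ξ₁ + 2ξ₂.
Selectivity: 1ξ₁ / (1ξ₂) = 2.52 → ξ₁ = 2.52 ξ₂.
Substitute: (1·2.52 + 2) ξ₂ = 36.27 → ξ₂ = 8.025 lbmol/h, ξ₁ = 20.22 lbmol/h.
Outlet amounts (n = n₀ + Σ ν·ξ):
  G: 98.3 − 1(20.22) − 2(8.025) = 62.03
  F: 0 + 1(20.22) = 20.22
  H: 0 + 1(8.025) = 8.025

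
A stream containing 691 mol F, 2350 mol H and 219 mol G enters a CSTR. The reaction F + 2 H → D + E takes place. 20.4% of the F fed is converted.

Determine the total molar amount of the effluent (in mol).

3120 mol

F reacted = 0.204 × 691 = 141 mol; ν_F = −1, so ξ = 141/1 = 141 mol.
Outlet amounts (n = n₀ + ν ξ):
  F: 691 − 1(141) = 550
  H: 2350 − 2(141) = 2068
  D: 0 + 1(141) = 141
  E: 0 + 1(141) = 141
  G: 219 (inert)
Total out = 550 + 2068 + 141 + 141 + 219 = 3119 mol.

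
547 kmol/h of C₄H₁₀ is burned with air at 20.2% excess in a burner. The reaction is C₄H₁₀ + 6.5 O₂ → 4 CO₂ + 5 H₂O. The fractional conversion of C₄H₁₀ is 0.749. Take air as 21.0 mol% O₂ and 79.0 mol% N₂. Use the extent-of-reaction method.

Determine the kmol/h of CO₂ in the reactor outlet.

Stoichiometric O₂ = 6.5 × 547 = 3556 kmol/h; O₂ fed = 3556 × 1.202 = 4274 kmol/h.
N₂ fed = 4274 × 79/21 = 16080 kmol/h.
Fuel reacted = 0.749 × 547 → ξ = 409.7 kmol/h.
Outlet (n = n₀ + ν ξ):
  C₄H₁₀: 547 − 1(409.7) = 137.3
  O₂: 4274 − 6.5(409.7) = 1611
  N₂: 16080 (inert)
  CO₂: 0 + 4(409.7) = 1639
  H₂O: 0 + 5(409.7) = 2049

1640 kmol/h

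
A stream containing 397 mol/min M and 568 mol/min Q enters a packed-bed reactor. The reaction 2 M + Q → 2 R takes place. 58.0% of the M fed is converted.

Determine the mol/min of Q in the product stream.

M reacted = 0.58 × 397 = 230.3 mol/min; ν_M = −2, so ξ = 230.3/2 = 115.1 mol/min.
Outlet amounts (n = n₀ + ν ξ):
  M: 397 − 2(115.1) = 166.7
  Q: 568 − 1(115.1) = 452.9
  R: 0 + 2(115.1) = 230.3

453 mol/min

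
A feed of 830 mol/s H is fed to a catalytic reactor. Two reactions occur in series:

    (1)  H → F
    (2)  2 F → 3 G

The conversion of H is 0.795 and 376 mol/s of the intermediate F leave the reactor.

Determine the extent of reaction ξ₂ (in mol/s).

Conversion of H: H consumed = 1ξ₁ = 0.795 × 830 → ξ₁ = 659.9 mol/s.
F balance: n_F = 0 + 1ξ₁ − 2ξ₂ = 376 → ξ₂ = (1·659.9 − 376)/2 = 141.9 mol/s.
Outlet amounts (n = n₀ + Σ ν·ξ):
  H: 830 − 1(659.9) = 170.1
  F: 0 + 1(659.9) − 2(141.9) = 376
  G: 0 + 3(141.9) = 425.8

ξ₂ = 142 mol/s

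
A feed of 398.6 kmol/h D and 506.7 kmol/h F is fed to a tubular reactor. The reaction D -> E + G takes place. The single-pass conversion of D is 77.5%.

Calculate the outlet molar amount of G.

309 kmol/h

D reacted = 0.775 × 398.6 = 308.9 kmol/h; ν_D = −1, so ξ = 308.9/1 = 308.9 kmol/h.
Outlet amounts (n = n₀ + ν ξ):
  D: 398.6 − 1(308.9) = 89.69
  E: 0 + 1(308.9) = 308.9
  G: 0 + 1(308.9) = 308.9
  F: 506.7 (inert)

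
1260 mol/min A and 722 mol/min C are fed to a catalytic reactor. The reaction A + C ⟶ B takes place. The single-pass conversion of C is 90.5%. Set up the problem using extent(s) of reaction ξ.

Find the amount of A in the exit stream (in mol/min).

607 mol/min

C reacted = 0.905 × 722 = 653.4 mol/min; ν_C = −1, so ξ = 653.4/1 = 653.4 mol/min.
Outlet amounts (n = n₀ + ν ξ):
  A: 1260 − 1(653.4) = 606.6
  C: 722 − 1(653.4) = 68.59
  B: 0 + 1(653.4) = 653.4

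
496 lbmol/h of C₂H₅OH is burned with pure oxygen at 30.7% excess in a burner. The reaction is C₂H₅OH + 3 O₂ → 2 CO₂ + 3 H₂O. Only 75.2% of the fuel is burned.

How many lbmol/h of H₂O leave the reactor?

Stoichiometric O₂ = 3 × 496 = 1488 lbmol/h; O₂ fed = 1488 × 1.307 = 1945 lbmol/h.
Fuel reacted = 0.752 × 496 → ξ = 373 lbmol/h.
Outlet (n = n₀ + ν ξ):
  C₂H₅OH: 496 − 1(373) = 123
  O₂: 1945 − 3(373) = 825.8
  CO₂: 0 + 2(373) = 746
  H₂O: 0 + 3(373) = 1119

1120 lbmol/h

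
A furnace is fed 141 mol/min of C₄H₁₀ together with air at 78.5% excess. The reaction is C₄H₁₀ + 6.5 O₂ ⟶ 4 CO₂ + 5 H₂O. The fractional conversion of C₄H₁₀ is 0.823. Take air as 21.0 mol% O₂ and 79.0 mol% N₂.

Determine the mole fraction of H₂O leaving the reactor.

0.0716

Stoichiometric O₂ = 6.5 × 141 = 916.5 mol/min; O₂ fed = 916.5 × 1.785 = 1636 mol/min.
N₂ fed = 1636 × 79/21 = 6154 mol/min.
Fuel reacted = 0.823 × 141 → ξ = 116 mol/min.
Outlet (n = n₀ + ν ξ):
  C₄H₁₀: 141 − 1(116) = 24.96
  O₂: 1636 − 6.5(116) = 881.7
  N₂: 6154 (inert)
  CO₂: 0 + 4(116) = 464.2
  H₂O: 0 + 5(116) = 580.2
Total out = 8105 mol/min; y_H₂O = 580.2 / 8105 = 0.07158.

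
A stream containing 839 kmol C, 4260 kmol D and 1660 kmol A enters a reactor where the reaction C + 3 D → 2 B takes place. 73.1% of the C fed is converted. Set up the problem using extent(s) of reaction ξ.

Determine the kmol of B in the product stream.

1230 kmol

C reacted = 0.731 × 839 = 613.3 kmol; ν_C = −1, so ξ = 613.3/1 = 613.3 kmol.
Outlet amounts (n = n₀ + ν ξ):
  C: 839 − 1(613.3) = 225.7
  D: 4260 − 3(613.3) = 2420
  B: 0 + 2(613.3) = 1227
  A: 1660 (inert)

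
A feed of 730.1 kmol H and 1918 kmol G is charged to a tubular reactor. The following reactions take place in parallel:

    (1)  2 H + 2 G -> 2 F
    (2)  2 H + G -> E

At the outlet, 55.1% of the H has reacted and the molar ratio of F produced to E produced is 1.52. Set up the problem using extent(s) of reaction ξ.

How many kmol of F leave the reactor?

174 kmol

Conversion of H: H consumed = 0.551 × 730.1 = 402.3 kmol = 2ξ₁ + 2ξ₂.
Selectivity: 2ξ₁ / (1ξ₂) = 1.52 → ξ₁ = 0.76 ξ₂.
Substitute: (2·0.76 + 2) ξ₂ = 402.3 → ξ₂ = 114.3 kmol, ξ₁ = 86.86 kmol.
Outlet amounts (n = n₀ + Σ ν·ξ):
  H: 730.1 − 2(86.86) − 2(114.3) = 327.8
  G: 1918 − 2(86.86) − 1(114.3) = 1630
  F: 0 + 2(86.86) = 173.7
  E: 0 + 1(114.3) = 114.3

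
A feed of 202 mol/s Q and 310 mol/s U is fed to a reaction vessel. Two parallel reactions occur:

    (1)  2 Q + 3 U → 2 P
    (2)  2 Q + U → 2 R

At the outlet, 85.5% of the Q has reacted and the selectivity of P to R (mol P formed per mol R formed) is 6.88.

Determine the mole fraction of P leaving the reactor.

Conversion of Q: Q consumed = 0.855 × 202 = 172.7 mol/s = 2ξ₁ + 2ξ₂.
Selectivity: 2ξ₁ / (2ξ₂) = 6.88 → ξ₁ = 6.88 ξ₂.
Substitute: (2·6.88 + 2) ξ₂ = 172.7 → ξ₂ = 10.96 mol/s, ξ₁ = 75.4 mol/s.
Outlet amounts (n = n₀ + Σ ν·ξ):
  Q: 202 − 2(75.4) − 2(10.96) = 29.29
  U: 310 − 3(75.4) − 1(10.96) = 72.85
  P: 0 + 2(75.4) = 150.8
  R: 0 + 2(10.96) = 21.92
Total out = 274.9 mol/s; y_P = 150.8 / 274.9 = 0.5486.

0.549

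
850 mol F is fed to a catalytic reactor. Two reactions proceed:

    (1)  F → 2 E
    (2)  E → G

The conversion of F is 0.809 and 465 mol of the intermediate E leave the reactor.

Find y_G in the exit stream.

Conversion of F: F consumed = 1ξ₁ = 0.809 × 850 → ξ₁ = 687.7 mol.
E balance: n_E = 0 + 2ξ₁ − 1ξ₂ = 465 → ξ₂ = (2·687.7 − 465)/1 = 910.3 mol.
Outlet amounts (n = n₀ + Σ ν·ξ):
  F: 850 − 1(687.7) = 162.3
  E: 0 + 2(687.7) − 1(910.3) = 465
  G: 0 + 1(910.3) = 910.3
Total out = 1538 mol; y_G = 910.3 / 1538 = 0.592.

0.592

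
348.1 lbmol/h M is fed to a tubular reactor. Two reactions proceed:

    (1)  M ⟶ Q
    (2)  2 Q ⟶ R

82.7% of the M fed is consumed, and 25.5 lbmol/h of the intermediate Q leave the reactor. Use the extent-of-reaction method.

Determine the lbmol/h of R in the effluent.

Conversion of M: M consumed = 1ξ₁ = 0.827 × 348.1 → ξ₁ = 287.9 lbmol/h.
Q balance: n_Q = 0 + 1ξ₁ − 2ξ₂ = 25.5 → ξ₂ = (1·287.9 − 25.5)/2 = 131.2 lbmol/h.
Outlet amounts (n = n₀ + Σ ν·ξ):
  M: 348.1 − 1(287.9) = 60.22
  Q: 0 + 1(287.9) − 2(131.2) = 25.5
  R: 0 + 1(131.2) = 131.2

131 lbmol/h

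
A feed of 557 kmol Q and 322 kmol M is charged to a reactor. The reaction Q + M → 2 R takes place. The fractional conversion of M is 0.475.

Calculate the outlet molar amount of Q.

404 kmol

M reacted = 0.475 × 322 = 152.9 kmol; ν_M = −1, so ξ = 152.9/1 = 152.9 kmol.
Outlet amounts (n = n₀ + ν ξ):
  Q: 557 − 1(152.9) = 404.1
  M: 322 − 1(152.9) = 169.1
  R: 0 + 2(152.9) = 305.9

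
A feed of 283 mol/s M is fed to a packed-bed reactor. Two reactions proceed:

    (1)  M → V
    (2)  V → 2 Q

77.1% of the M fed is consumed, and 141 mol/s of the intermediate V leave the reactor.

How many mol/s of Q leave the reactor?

154 mol/s

Conversion of M: M consumed = 1ξ₁ = 0.771 × 283 → ξ₁ = 218.2 mol/s.
V balance: n_V = 0 + 1ξ₁ − 1ξ₂ = 141 → ξ₂ = (1·218.2 − 141)/1 = 77.19 mol/s.
Outlet amounts (n = n₀ + Σ ν·ξ):
  M: 283 − 1(218.2) = 64.81
  V: 0 + 1(218.2) − 1(77.19) = 141
  Q: 0 + 2(77.19) = 154.4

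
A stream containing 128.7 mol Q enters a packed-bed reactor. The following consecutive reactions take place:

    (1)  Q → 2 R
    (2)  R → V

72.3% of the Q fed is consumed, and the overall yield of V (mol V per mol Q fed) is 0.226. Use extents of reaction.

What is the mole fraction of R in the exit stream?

0.708

Conversion of Q: Q consumed = 1ξ₁ = 0.723 × 128.7 → ξ₁ = 93.05 mol.
Yield of V: 1ξ₂ / 128.7 = 0.226 → ξ₂ = 29.09 mol.
Outlet amounts (n = n₀ + Σ ν·ξ):
  Q: 128.7 − 1(93.05) = 35.65
  R: 0 + 2(93.05) − 1(29.09) = 157
  V: 0 + 1(29.09) = 29.09
Total out = 221.8 mol; y_R = 157 / 221.8 = 0.7081.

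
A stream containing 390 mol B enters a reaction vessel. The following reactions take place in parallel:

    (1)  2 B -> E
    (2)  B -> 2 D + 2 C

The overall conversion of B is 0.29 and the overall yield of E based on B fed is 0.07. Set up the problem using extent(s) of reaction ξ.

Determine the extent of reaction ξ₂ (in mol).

Yield of E: 1ξ₁ / 390 = 0.07 → ξ₁ = 27.3 mol.
Conversion of B: 2ξ₁ + 1ξ₂ = 0.29 × 390 = 113.1 → ξ₂ = 58.5 mol.
Outlet amounts (n = n₀ + Σ ν·ξ):
  B: 390 − 2(27.3) − 1(58.5) = 276.9
  E: 0 + 1(27.3) = 27.3
  D: 0 + 2(58.5) = 117
  C: 0 + 2(58.5) = 117

ξ₂ = 58.5 mol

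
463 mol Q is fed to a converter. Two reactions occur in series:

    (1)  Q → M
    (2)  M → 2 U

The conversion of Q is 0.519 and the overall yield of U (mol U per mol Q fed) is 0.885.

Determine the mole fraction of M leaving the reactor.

Conversion of Q: Q consumed = 1ξ₁ = 0.519 × 463 → ξ₁ = 240.3 mol.
Yield of U: 2ξ₂ / 463 = 0.885 → ξ₂ = 204.9 mol.
Outlet amounts (n = n₀ + Σ ν·ξ):
  Q: 463 − 1(240.3) = 222.7
  M: 0 + 1(240.3) − 1(204.9) = 35.42
  U: 0 + 2(204.9) = 409.8
Total out = 667.9 mol; y_M = 35.42 / 667.9 = 0.05303.

0.053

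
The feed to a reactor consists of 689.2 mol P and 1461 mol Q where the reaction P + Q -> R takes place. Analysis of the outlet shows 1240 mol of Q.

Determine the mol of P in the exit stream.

For Q: n = n₀ − 1ξ → 1240 = 1461 − 1ξ, giving ξ = 221 mol.
Outlet amounts (n = n₀ + ν ξ):
  P: 689.2 − 1(221) = 468.2
  Q: 1461 − 1(221) = 1240
  R: 0 + 1(221) = 221

468 mol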